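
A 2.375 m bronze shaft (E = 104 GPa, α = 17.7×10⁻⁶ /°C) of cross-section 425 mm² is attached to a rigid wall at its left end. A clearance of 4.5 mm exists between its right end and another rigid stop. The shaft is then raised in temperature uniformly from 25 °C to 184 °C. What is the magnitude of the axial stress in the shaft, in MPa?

Free thermal elongation = αΔT L = 17.7×10⁻⁶ × 159 × 2375 = 6.684 mm.
The gap closes (δ_free > 4.5 mm) and the wall then resists a further 6.684 − 4.5 = 2.184 mm of expansion.
That suppressed elongation corresponds to σ = E·Δ/L = 104×10³ × 2.184/2375 = 95.63 MPa.

σ ≈ 95.6 MPa (compressive)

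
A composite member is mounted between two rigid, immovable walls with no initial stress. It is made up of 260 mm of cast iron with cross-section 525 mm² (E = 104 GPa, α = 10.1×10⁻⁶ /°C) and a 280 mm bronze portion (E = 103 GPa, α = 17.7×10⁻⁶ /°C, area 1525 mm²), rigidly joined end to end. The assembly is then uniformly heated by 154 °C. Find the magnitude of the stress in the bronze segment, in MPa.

Free thermal expansion of the whole bar: Σ αᵢΔT Lᵢ = 10.1×10⁻⁶×154×260 + 17.7×10⁻⁶×154×280 = 1.168 mm.
Since the ends are fixed, an axial force P builds up, equal in every segment, with P · Σ Lᵢ/(AᵢEᵢ) = δ_free.
The series flexibility is Σ Lᵢ/(AᵢEᵢ) = 260/(525×104×10³) + 280/(1525×103×10³) = 6.544×10⁻⁶ mm/N.
Hence P = δ_free / Σ(L/AE) = 1.168/6.544×10⁻⁶ = 178.4 kN (compressive).
σ_{bronze} = P / A = 178400 / 1525 = 117 MPa.

σ ≈ 117 MPa (compressive)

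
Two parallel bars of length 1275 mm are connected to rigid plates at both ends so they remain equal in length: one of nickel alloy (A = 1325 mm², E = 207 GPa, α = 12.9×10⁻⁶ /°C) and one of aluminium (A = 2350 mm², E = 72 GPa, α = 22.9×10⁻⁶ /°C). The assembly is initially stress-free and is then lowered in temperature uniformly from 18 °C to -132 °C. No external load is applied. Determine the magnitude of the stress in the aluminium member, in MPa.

σ ≈ 66.8 MPa (tensile)

Equilibrium of a rigid end plate with no external load gives equal and opposite internal forces ±P in the two members. Since α_{aluminium} > α_{nickel alloy}, cooling drives the aluminium into tension and the nickel alloy into compression.
Compatibility of the two members (thermal + elastic change equal): (α₁ − α₂)ΔT = P·[1/(A₁E₁) + 1/(A₂E₂)].
|α₁ − α₂|·ΔT = 10×10⁻⁶ × 150 = 0.0015.
1/(A₁E₁) + 1/(A₂E₂) = 1/(1325×207×10³) + 1/(2350×72×10³) = 9.556×10⁻⁹ N⁻¹.
So P = 0.0015 / 9.556×10⁻⁹ = 157 kN.
σ_{aluminium} = P/A₂ = 157000/2350 = 66.79 MPa, tensile.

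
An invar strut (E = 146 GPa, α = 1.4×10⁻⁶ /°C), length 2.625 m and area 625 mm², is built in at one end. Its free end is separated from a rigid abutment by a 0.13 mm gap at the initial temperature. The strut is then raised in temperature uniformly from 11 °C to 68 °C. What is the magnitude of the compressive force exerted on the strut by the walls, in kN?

If the wall were absent the strut would grow by αΔT L = 1.4×10⁻⁶ × 57 × 2625 = 0.2095 mm.
This exceeds the 0.13 mm gap, so the wall pushes back. The portion of expansion that must be recovered elastically is δ_free − gap = 0.2095 − 0.13 = 0.07947 mm.
Compatibility: PL/(AE) = 0.07947 mm, so σ = P/A = E × (0.07947/2625) = 4.42 MPa.
Force on the wall = σA = 4.42 × 625 mm² = 2.763 kN.

P ≈ 2.76 kN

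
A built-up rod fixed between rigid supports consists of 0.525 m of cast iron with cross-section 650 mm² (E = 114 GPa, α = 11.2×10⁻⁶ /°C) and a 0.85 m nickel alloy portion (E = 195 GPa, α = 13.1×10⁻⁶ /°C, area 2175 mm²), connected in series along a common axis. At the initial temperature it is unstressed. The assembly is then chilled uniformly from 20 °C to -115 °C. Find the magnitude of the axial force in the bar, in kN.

Free thermal contraction of the whole bar: Σ αᵢΔT Lᵢ = 11.2×10⁻⁶×135×525 + 13.1×10⁻⁶×135×850 = 2.297 mm.
Since the ends are fixed, an axial force P builds up, equal in every segment, with P · Σ Lᵢ/(AᵢEᵢ) = δ_free.
Σ Lᵢ/(AᵢEᵢ) = 525/(650×114×10³) + 850/(2175×195×10³) = 9.089×10⁻⁶ mm/N.
So P = 2.297 / 9.089×10⁻⁶ = 252.7 kN, tensile.

P ≈ 253 kN (tensile)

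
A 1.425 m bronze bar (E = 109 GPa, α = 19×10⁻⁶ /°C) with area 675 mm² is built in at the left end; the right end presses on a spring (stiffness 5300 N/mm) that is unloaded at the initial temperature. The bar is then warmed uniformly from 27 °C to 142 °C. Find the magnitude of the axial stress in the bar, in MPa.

σ ≈ 22.2 MPa (compressive)

The unrestrained thermal change is αΔT L = 19×10⁻⁶ × 115 × 1425 = 3.114 mm.
Let P be the compressive force at the spring. The bar shortens elastically by PL/(AE) and the spring compresses by P/k; together these equal δ_free.
So P = δ_free / [L/(AE) + 1/k] = 3.114 / [ 1425/(675×109×10³) + 1/(5300) ].
P = 3.114 / 0.000208 = 14970 N.
σ = P/A = 14970/675 = 22.17 MPa.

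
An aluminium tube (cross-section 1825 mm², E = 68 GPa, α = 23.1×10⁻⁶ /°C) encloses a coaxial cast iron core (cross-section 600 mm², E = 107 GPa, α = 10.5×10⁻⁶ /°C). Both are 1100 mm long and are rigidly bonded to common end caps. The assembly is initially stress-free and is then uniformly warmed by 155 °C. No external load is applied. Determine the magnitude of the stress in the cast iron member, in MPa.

Equilibrium of a rigid end plate with no external load gives equal and opposite internal forces ±P in the two members. Since α_{aluminium} > α_{cast iron}, heating drives the aluminium into compression and the cast iron into tension.
Compatibility of the two members (thermal + elastic change equal): (α₁ − α₂)ΔT = P·[1/(A₁E₁) + 1/(A₂E₂)].
|α₁ − α₂|·ΔT = 12.6×10⁻⁶ × 155 = 0.001953.
1/(A₁E₁) + 1/(A₂E₂) = 1/(1825×68×10³) + 1/(600×107×10³) = 2.363×10⁻⁸ N⁻¹.
P = 0.001953 / 2.363×10⁻⁸ = 82630 N = 82.63 kN.
σ_{cast iron} = P/A₂ = 82630/600 = 137.7 MPa, tensile.

σ ≈ 138 MPa (tensile)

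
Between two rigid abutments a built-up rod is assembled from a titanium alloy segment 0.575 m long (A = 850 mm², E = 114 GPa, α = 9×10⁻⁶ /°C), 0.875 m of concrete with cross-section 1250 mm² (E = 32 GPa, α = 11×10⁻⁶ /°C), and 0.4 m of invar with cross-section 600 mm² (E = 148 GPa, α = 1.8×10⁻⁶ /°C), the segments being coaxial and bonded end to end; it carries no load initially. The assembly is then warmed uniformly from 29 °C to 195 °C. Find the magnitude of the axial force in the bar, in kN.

P ≈ 79.7 kN (compressive)

If the supports were absent, the total length change would be Σ αᵢΔT Lᵢ = 9×10⁻⁶×166×575 + 11×10⁻⁶×166×875 + 1.8×10⁻⁶×166×400 = 2.576 mm.
Since the ends are fixed, an axial force P builds up, equal in every segment, with P · Σ Lᵢ/(AᵢEᵢ) = δ_free.
Σ Lᵢ/(AᵢEᵢ) = 575/(850×114×10³) + 875/(1250×32×10³) + 400/(600×148×10³) = 3.231×10⁻⁵ mm/N.
So P = 2.576 / 3.231×10⁻⁵ = 79.73 kN, compressive.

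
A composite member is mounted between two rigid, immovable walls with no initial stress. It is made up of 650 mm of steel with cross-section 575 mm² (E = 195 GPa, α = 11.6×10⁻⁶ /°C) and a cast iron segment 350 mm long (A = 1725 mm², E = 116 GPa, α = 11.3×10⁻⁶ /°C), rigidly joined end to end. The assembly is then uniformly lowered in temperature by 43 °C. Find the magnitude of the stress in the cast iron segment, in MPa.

Free thermal contraction of the whole bar: Σ αᵢΔT Lᵢ = 11.6×10⁻⁶×43×650 + 11.3×10⁻⁶×43×350 = 0.4943 mm.
The rigid supports impose zero overall length change; the single axial force P common to all segments must satisfy P Σ Lᵢ/(AᵢEᵢ) = δ_free.
Σ Lᵢ/(AᵢEᵢ) = 650/(575×195×10³) + 350/(1725×116×10³) = 7.546×10⁻⁶ mm/N.
So P = 0.4943 / 7.546×10⁻⁶ = 65.5 kN, tensile.
σ_{cast iron} = P / A = 65500 / 1725 = 37.97 MPa.

σ ≈ 38 MPa (tensile)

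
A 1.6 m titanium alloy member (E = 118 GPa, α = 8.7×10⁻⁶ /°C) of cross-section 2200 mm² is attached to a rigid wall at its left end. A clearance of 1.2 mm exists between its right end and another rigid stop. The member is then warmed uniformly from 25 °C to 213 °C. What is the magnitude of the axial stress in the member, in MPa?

σ ≈ 105 MPa (compressive)

Unrestrained expansion: δ_free = αΔT L = 8.7×10⁻⁶ × 188 × 1600 = 2.617 mm.
After closing the 1.2 mm clearance, 2.617 − 1.2 = 1.417 mm of expansion remains to be suppressed by the wall.
Compatibility: PL/(AE) = 1.417 mm, so σ = P/A = E × (1.417/1600) = 104.5 MPa.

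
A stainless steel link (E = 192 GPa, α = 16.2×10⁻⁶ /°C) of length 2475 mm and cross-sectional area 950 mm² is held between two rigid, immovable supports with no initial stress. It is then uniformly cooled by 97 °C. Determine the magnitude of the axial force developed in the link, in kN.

The ends cannot move, so σ = EαΔT = 192×10³ × 16.2×10⁻⁶ × 97 = 301.7 MPa.
P = AEαΔT = 950 × 192×10³ × 16.2×10⁻⁶ × 97 = 286.6 kN (tensile).

P ≈ 287 kN (tensile)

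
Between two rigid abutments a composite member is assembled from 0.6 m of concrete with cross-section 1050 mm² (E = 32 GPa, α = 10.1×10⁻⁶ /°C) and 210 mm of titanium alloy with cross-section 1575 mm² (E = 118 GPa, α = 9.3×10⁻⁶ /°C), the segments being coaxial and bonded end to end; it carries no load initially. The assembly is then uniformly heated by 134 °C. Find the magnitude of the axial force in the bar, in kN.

Free thermal expansion of the whole bar: Σ αᵢΔT Lᵢ = 10.1×10⁻⁶×134×600 + 9.3×10⁻⁶×134×210 = 1.074 mm.
The walls prevent any net length change, so an axial force P (same in every segment) develops. Compatibility: P · Σ Lᵢ/(AᵢEᵢ) = δ_free.
Σ Lᵢ/(AᵢEᵢ) = 600/(1050×32×10³) + 210/(1575×118×10³) = 1.899×10⁻⁵ mm/N.
So P = 1.074 / 1.899×10⁻⁵ = 56.55 kN, compressive.

P ≈ 56.6 kN (compressive)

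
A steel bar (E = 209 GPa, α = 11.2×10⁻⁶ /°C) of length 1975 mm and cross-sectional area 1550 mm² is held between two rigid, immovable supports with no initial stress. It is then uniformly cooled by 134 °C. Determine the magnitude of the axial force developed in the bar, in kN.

P ≈ 486 kN (tensile)

The ends cannot move, so σ = EαΔT = 209×10³ × 11.2×10⁻⁶ × 134 = 313.7 MPa.
Then P = σA = 313.7 × 1550 mm² = 486.2 kN, tensile.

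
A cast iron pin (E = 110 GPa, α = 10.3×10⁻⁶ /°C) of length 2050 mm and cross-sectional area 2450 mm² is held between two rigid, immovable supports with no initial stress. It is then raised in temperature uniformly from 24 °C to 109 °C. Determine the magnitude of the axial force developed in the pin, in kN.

Full restraint means ε = 0, so the stress is σ = EαΔT = 110×10³ × 10.3×10⁻⁶ × 85 = 96.31 MPa.
Then P = σA = 96.31 × 2450 mm² = 235.9 kN, compressive.

P ≈ 236 kN (compressive)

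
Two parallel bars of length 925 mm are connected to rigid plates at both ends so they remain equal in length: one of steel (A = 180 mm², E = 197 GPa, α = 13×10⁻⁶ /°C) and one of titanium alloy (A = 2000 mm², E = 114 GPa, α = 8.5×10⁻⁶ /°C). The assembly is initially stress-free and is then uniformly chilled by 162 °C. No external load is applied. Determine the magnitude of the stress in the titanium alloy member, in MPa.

σ ≈ 11.2 MPa (compressive)

Both members must finish at the same length. With the larger α, the steel tends to over-contract; the plates restrain it, putting the steel in tension and the titanium alloy in compression. With no external load the two internal forces are equal and opposite, magnitude P.
Equating the net (thermal + elastic) strains gives |α₁ − α₂|·ΔT = P·[1/(A₁E₁) + 1/(A₂E₂)].
|α₁ − α₂|·ΔT = 4.5×10⁻⁶ × 162 = 0.000729.
1/(A₁E₁) + 1/(A₂E₂) = 1/(180×197×10³) + 1/(2000×114×10³) = 3.259×10⁻⁸ N⁻¹.
So P = 0.000729 / 3.259×10⁻⁸ = 22.37 kN.
σ_{titanium alloy} = P/A₂ = 22370/2000 = 11.19 MPa, compressive.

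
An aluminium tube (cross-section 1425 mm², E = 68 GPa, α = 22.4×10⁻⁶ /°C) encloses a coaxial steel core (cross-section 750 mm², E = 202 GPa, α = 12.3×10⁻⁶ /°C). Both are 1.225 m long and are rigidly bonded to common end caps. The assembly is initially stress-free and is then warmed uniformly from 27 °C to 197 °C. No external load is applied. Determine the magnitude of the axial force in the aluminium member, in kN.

Equilibrium of a rigid end plate with no external load gives equal and opposite internal forces ±P in the two members. Since α_{aluminium} > α_{steel}, heating drives the aluminium into compression and the steel into tension.
Compatibility of the two members (thermal + elastic change equal): (α₁ − α₂)ΔT = P·[1/(A₁E₁) + 1/(A₂E₂)].
|α₁ − α₂|·ΔT = 10.1×10⁻⁶ × 170 = 0.001717.
1/(A₁E₁) + 1/(A₂E₂) = 1/(1425×68×10³) + 1/(750×202×10³) = 1.692×10⁻⁸ N⁻¹.
So P = 0.001717 / 1.692×10⁻⁸ = 101.5 kN.

P ≈ 101 kN (compressive in the aluminium)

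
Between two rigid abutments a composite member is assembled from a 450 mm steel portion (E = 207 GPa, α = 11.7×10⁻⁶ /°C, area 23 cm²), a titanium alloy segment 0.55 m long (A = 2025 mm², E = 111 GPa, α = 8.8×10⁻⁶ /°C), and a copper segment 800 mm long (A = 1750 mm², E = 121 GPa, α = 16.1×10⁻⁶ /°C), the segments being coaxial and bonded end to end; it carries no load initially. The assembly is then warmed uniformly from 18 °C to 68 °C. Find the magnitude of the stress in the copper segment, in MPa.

Free thermal expansion of the whole bar: Σ αᵢΔT Lᵢ = 11.7×10⁻⁶×50×450 + 8.8×10⁻⁶×50×550 + 16.1×10⁻⁶×50×800 = 1.149 mm.
The walls prevent any net length change, so an axial force P (same in every segment) develops. Compatibility: P · Σ Lᵢ/(AᵢEᵢ) = δ_free.
Σ Lᵢ/(AᵢEᵢ) = 450/(2300×207×10³) + 550/(2025×111×10³) + 800/(1750×121×10³) = 7.17×10⁻⁶ mm/N.
P = 1.149 / 7.17×10⁻⁶ = 160300 N = 160.3 kN, compressive.
σ_{copper} = P / A = 160300 / 1750 = 91.59 MPa.

σ ≈ 91.6 MPa (compressive)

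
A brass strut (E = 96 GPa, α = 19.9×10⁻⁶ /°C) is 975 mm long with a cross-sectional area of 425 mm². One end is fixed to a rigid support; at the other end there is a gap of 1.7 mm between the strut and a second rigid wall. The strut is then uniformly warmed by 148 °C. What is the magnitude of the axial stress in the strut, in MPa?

Unrestrained expansion: δ_free = αΔT L = 19.9×10⁻⁶ × 148 × 975 = 2.872 mm.
The gap closes (δ_free > 1.7 mm) and the wall then resists a further 2.872 − 1.7 = 1.172 mm of expansion.
So σ = E(δ_free − g)/L = 96×10³ × 1.172/975 = 115.4 MPa.

σ ≈ 115 MPa (compressive)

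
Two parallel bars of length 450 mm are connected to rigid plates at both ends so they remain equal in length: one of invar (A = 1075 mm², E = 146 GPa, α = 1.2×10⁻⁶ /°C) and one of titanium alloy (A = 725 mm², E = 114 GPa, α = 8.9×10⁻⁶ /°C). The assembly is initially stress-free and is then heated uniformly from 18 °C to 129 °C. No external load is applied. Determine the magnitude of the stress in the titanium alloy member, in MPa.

σ ≈ 63.8 MPa (compressive)

The titanium alloy has the larger α, so on heating it would change length more than the invar if both were free. The rigid plates force a common final length, so the titanium alloy is put into compression and the invar into tension, with equal and opposite forces P (no external load).
Setting the final lengths equal and cancelling L: (α₁ − α₂)ΔT = P/(A₁E₁) + P/(A₂E₂).
|α₁ − α₂|·ΔT = 7.7×10⁻⁶ × 111 = 0.0008547.
1/(A₁E₁) + 1/(A₂E₂) = 1/(1075×146×10³) + 1/(725×114×10³) = 1.847×10⁻⁸ N⁻¹.
P = 0.0008547 / 1.847×10⁻⁸ = 46270 N = 46.27 kN.
σ_{titanium alloy} = P/A₂ = 46270/725 = 63.83 MPa, compressive.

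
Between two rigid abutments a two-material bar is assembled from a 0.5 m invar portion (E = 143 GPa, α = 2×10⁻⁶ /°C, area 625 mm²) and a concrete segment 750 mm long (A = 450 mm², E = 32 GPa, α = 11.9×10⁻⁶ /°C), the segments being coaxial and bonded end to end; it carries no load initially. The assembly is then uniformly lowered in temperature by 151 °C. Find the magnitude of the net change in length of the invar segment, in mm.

|ΔL| ≈ 0.00564 mm

If the supports were absent, the total length change would be Σ αᵢΔT Lᵢ = 2×10⁻⁶×151×500 + 11.9×10⁻⁶×151×750 = 1.499 mm.
The rigid supports impose zero overall length change; the single axial force P common to all segments must satisfy P Σ Lᵢ/(AᵢEᵢ) = δ_free.
Σ Lᵢ/(AᵢEᵢ) = 500/(625×143×10³) + 750/(450×32×10³) = 5.768×10⁻⁵ mm/N.
P = 1.499 / 5.768×10⁻⁵ = 25980 N = 25.98 kN, tensile.
For the invar segment, free thermal change = 2×10⁻⁶×151×500 = 0.151 mm and elastic change from P = 25980×500/(625×143×10³) = 0.1454 mm; these oppose, so the net change is 0.00564 mm (segment shortens).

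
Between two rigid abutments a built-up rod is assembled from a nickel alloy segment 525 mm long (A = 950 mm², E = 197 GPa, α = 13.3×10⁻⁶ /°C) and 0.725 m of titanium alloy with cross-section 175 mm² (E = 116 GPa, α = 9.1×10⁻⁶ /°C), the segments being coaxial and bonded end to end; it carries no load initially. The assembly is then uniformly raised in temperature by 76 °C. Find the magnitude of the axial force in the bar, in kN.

P ≈ 26.8 kN (compressive)

If the supports were absent, the total length change would be Σ αᵢΔT Lᵢ = 13.3×10⁻⁶×76×525 + 9.1×10⁻⁶×76×725 = 1.032 mm.
The rigid supports impose zero overall length change; the single axial force P common to all segments must satisfy P Σ Lᵢ/(AᵢEᵢ) = δ_free.
The series flexibility is Σ Lᵢ/(AᵢEᵢ) = 525/(950×197×10³) + 725/(175×116×10³) = 3.852×10⁻⁵ mm/N.
P = 1.032 / 3.852×10⁻⁵ = 26790 N = 26.79 kN, compressive.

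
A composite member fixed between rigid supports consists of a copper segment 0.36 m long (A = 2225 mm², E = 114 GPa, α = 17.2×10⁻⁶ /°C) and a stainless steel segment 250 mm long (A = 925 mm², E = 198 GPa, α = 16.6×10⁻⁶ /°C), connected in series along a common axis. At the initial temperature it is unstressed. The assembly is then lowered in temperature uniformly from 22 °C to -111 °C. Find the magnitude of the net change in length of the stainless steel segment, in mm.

Free thermal contraction of the whole bar: Σ αᵢΔT Lᵢ = 17.2×10⁻⁶×133×360 + 16.6×10⁻⁶×133×250 = 1.375 mm.
The rigid supports impose zero overall length change; the single axial force P common to all segments must satisfy P Σ Lᵢ/(AᵢEᵢ) = δ_free.
Σ Lᵢ/(AᵢEᵢ) = 360/(2225×114×10³) + 250/(925×198×10³) = 2.784×10⁻⁶ mm/N.
Hence P = δ_free / Σ(L/AE) = 1.375/2.784×10⁻⁶ = 494 kN (tensile).
For the stainless steel segment, free thermal change = 16.6×10⁻⁶×133×250 = 0.552 mm and elastic change from P = 494000×250/(925×198×10³) = 0.6743 mm; these oppose, so the net change is 0.122 mm (segment lengthens).

|ΔL| ≈ 0.122 mm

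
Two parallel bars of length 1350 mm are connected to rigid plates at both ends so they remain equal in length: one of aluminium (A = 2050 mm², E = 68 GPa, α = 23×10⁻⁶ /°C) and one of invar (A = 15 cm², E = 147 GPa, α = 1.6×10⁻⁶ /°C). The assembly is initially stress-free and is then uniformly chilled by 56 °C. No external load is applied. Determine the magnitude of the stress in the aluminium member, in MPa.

Both members must finish at the same length. With the larger α, the aluminium tends to over-contract; the plates restrain it, putting the aluminium in tension and the invar in compression. With no external load the two internal forces are equal and opposite, magnitude P.
Setting the final lengths equal and cancelling L: (α₁ − α₂)ΔT = P/(A₁E₁) + P/(A₂E₂).
|α₁ − α₂|·ΔT = 21.4×10⁻⁶ × 56 = 0.001198.
1/(A₁E₁) + 1/(A₂E₂) = 1/(2050×68×10³) + 1/(1500×147×10³) = 1.171×10⁻⁸ N⁻¹.
P = 0.001198 / 1.171×10⁻⁸ = 102400 N = 102.4 kN.
σ_{aluminium} = P/A₁ = 102400/2050 = 49.93 MPa, tensile.

σ ≈ 49.9 MPa (tensile)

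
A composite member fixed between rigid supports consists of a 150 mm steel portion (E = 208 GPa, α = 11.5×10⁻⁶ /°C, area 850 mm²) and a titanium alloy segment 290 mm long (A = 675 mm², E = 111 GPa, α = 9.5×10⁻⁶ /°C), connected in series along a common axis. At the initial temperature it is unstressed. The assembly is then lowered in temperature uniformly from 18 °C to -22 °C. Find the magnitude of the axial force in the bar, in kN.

With the walls removed the bar would change length by δ_free = Σ αᵢΔT Lᵢ = 11.5×10⁻⁶×40×150 + 9.5×10⁻⁶×40×290 = 0.1792 mm.
The walls prevent any net length change, so an axial force P (same in every segment) develops. Compatibility: P · Σ Lᵢ/(AᵢEᵢ) = δ_free.
The series flexibility is Σ Lᵢ/(AᵢEᵢ) = 150/(850×208×10³) + 290/(675×111×10³) = 4.719×10⁻⁶ mm/N.
So P = 0.1792 / 4.719×10⁻⁶ = 37.97 kN, tensile.

P ≈ 38 kN (tensile)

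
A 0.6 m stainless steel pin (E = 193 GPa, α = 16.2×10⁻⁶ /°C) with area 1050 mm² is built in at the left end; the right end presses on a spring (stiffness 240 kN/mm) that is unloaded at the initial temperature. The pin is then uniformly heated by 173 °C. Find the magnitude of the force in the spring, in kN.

P ≈ 236 kN

Free thermal expansion: δ_free = αΔT L = 16.2×10⁻⁶ × 173 × 600 = 1.682 mm.
Let P be the compressive force at the spring. The pin shortens elastically by PL/(AE) and the spring compresses by P/k; together these equal δ_free.
So P = δ_free / [L/(AE) + 1/k] = 1.682 / [ 600/(1050×193×10³) + 1/(240×10³) ].
P = 1.682 / 7.127×10⁻⁶ = 235900 N.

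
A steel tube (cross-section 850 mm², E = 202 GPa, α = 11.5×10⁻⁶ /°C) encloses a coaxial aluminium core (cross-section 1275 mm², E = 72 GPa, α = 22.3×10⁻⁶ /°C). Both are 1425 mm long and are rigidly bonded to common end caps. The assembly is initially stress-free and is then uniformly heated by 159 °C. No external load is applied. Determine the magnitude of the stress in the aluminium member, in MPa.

σ ≈ 80.6 MPa (compressive)

The aluminium has the larger α, so on heating it would change length more than the steel if both were free. The rigid plates force a common final length, so the aluminium is put into compression and the steel into tension, with equal and opposite forces P (no external load).
Equating the net (thermal + elastic) strains gives |α₁ − α₂|·ΔT = P·[1/(A₁E₁) + 1/(A₂E₂)].
|α₁ − α₂|·ΔT = 10.8×10⁻⁶ × 159 = 0.001717.
1/(A₁E₁) + 1/(A₂E₂) = 1/(850×202×10³) + 1/(1275×72×10³) = 1.672×10⁻⁸ N⁻¹.
So P = 0.001717 / 1.672×10⁻⁸ = 102.7 kN.
σ_{aluminium} = P/A₂ = 102700/1275 = 80.56 MPa, compressive.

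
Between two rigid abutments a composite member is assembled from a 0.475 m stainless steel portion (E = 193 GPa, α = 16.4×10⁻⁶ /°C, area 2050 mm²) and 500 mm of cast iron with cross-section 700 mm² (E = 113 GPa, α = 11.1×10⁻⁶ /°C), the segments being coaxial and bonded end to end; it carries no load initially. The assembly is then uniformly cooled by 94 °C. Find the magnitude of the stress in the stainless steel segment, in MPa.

σ ≈ 81.3 MPa (tensile)

Free thermal contraction of the whole bar: Σ αᵢΔT Lᵢ = 16.4×10⁻⁶×94×475 + 11.1×10⁻⁶×94×500 = 1.254 mm.
The walls prevent any net length change, so an axial force P (same in every segment) develops. Compatibility: P · Σ Lᵢ/(AᵢEᵢ) = δ_free.
The series flexibility is Σ Lᵢ/(AᵢEᵢ) = 475/(2050×193×10³) + 500/(700×113×10³) = 7.522×10⁻⁶ mm/N.
P = 1.254 / 7.522×10⁻⁶ = 166700 N = 166.7 kN, tensile.
σ_{stainless steel} = P / A = 166700 / 2050 = 81.32 MPa.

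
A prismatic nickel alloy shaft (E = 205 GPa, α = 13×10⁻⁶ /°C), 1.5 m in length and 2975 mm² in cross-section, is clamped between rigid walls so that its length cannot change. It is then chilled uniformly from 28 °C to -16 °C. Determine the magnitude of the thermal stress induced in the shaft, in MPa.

The supports are rigid, so the total axial strain is zero. The restrained thermal strain is ε = αΔT = 13×10⁻⁶ × 44 = 572×10⁻⁶.
The stress required to suppress this strain is σ = Eε = 205×10³ × 572×10⁻⁶ = 117.3 MPa, tensile since the shaft is trying to contract.

σ ≈ 117 MPa (tensile)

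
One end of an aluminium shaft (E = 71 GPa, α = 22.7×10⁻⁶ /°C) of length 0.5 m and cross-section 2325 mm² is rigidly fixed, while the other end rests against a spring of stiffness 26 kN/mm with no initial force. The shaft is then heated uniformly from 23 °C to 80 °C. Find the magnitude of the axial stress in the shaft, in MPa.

σ ≈ 6.71 MPa (compressive)

If the spring were absent the shaft would lengthen by αΔT L = 22.7×10⁻⁶ × 57 × 500 = 0.647 mm.
Let P be the compressive force at the spring. The shaft shortens elastically by PL/(AE) and the spring compresses by P/k; together these equal δ_free.
So P = δ_free / [L/(AE) + 1/k] = 0.647 / [ 500/(2325×71×10³) + 1/(26×10³) ].
P = 0.647 / 4.149×10⁻⁵ = 15590 N.
σ = P/A = 15590/2325 = 6.707 MPa.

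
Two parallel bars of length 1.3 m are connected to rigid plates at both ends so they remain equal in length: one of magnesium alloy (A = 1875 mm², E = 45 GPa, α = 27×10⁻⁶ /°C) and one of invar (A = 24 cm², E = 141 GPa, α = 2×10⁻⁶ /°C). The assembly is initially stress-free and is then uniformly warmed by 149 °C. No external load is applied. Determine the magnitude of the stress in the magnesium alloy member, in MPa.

σ ≈ 134 MPa (compressive)

Equilibrium of a rigid end plate with no external load gives equal and opposite internal forces ±P in the two members. Since α_{magnesium alloy} > α_{invar}, heating drives the magnesium alloy into compression and the invar into tension.
Compatibility of the two members (thermal + elastic change equal): (α₁ − α₂)ΔT = P·[1/(A₁E₁) + 1/(A₂E₂)].
|α₁ − α₂|·ΔT = 25×10⁻⁶ × 149 = 0.003725.
1/(A₁E₁) + 1/(A₂E₂) = 1/(1875×45×10³) + 1/(2400×141×10³) = 1.481×10⁻⁸ N⁻¹.
So P = 0.003725 / 1.481×10⁻⁸ = 251.6 kN.
σ_{magnesium alloy} = P/A₁ = 251600/1875 = 134.2 MPa, compressive.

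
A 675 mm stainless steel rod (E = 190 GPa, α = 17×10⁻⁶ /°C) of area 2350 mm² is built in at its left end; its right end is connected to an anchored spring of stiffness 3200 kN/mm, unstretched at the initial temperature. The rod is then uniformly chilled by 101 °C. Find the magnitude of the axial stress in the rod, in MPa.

σ ≈ 270 MPa (tensile)

Free thermal contraction: δ_free = αΔT L = 17×10⁻⁶ × 101 × 675 = 1.159 mm.
With a force P in the spring, the elastic change of the rod is PL/(AE) and that of the spring is P/k; compatibility requires their sum to equal δ_free.
P [ L/(AE) + 1/k ] = δ_free → P [ 675/(2350×190×10³) + 1/(3200×10³) ] = 1.159.
P = 1.159 / 1.824×10⁻⁶ = 635300 N.
σ = P/A = 635300/2350 = 270.3 MPa.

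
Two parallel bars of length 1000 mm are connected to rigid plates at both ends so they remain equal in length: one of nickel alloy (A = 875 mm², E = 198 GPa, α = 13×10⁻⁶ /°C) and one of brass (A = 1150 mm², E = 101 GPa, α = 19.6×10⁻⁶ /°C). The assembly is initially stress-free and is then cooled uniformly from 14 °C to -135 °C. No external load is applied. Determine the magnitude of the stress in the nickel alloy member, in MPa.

The brass has the larger α, so on cooling it would change length more than the nickel alloy if both were free. The rigid plates force a common final length, so the brass is put into tension and the nickel alloy into compression, with equal and opposite forces P (no external load).
Setting the final lengths equal and cancelling L: (α₁ − α₂)ΔT = P/(A₁E₁) + P/(A₂E₂).
|α₁ − α₂|·ΔT = 6.6×10⁻⁶ × 149 = 0.0009834.
1/(A₁E₁) + 1/(A₂E₂) = 1/(875×198×10³) + 1/(1150×101×10³) = 1.438×10⁻⁸ N⁻¹.
So P = 0.0009834 / 1.438×10⁻⁸ = 68.38 kN.
σ_{nickel alloy} = P/A₁ = 68380/875 = 78.15 MPa, compressive.

σ ≈ 78.1 MPa (compressive)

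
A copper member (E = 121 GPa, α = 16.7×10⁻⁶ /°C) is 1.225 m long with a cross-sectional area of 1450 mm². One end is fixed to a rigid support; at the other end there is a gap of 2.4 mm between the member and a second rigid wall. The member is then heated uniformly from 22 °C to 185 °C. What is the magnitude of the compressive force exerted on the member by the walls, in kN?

If the wall were absent the member would grow by αΔT L = 16.7×10⁻⁶ × 163 × 1225 = 3.335 mm.
The gap closes (δ_free > 2.4 mm) and the wall then resists a further 3.335 − 2.4 = 0.9346 mm of expansion.
Compatibility: PL/(AE) = 0.9346 mm, so σ = P/A = E × (0.9346/1225) = 92.31 MPa.
P = σA = 92.31 × 1450 = 133.9 kN.

P ≈ 134 kN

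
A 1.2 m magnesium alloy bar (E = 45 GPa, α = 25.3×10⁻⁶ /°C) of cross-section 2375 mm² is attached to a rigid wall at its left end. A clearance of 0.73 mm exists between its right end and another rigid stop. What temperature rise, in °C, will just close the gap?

ΔT ≈ 24 °C

The gap closes when αΔT L = 0.73 mm, since the bar is still unstressed at that instant.
So ΔT = g/(αL) = 0.73/(25.3×10⁻⁶ × 1200) = 24.04 °C.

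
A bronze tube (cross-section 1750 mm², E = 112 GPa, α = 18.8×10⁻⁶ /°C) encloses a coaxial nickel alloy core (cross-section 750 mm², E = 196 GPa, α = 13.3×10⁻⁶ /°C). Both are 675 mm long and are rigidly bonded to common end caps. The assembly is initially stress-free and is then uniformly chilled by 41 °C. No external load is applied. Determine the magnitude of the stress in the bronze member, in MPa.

σ ≈ 10.8 MPa (tensile)

Equilibrium of a rigid end plate with no external load gives equal and opposite internal forces ±P in the two members. Since α_{bronze} > α_{nickel alloy}, cooling drives the bronze into tension and the nickel alloy into compression.
Equating the net (thermal + elastic) strains gives |α₁ − α₂|·ΔT = P·[1/(A₁E₁) + 1/(A₂E₂)].
|α₁ − α₂|·ΔT = 5.5×10⁻⁶ × 41 = 0.0002255.
1/(A₁E₁) + 1/(A₂E₂) = 1/(1750×112×10³) + 1/(750×196×10³) = 1.19×10⁻⁸ N⁻¹.
So P = 0.0002255 / 1.19×10⁻⁸ = 18.94 kN.
σ_{bronze} = P/A₁ = 18940/1750 = 10.82 MPa, tensile.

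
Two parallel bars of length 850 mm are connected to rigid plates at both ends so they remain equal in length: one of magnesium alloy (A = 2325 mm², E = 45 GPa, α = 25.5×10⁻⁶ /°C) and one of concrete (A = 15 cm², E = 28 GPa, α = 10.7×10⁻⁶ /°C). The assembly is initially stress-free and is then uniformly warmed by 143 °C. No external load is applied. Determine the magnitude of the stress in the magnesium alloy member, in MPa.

σ ≈ 27.3 MPa (compressive)

Equilibrium of a rigid end plate with no external load gives equal and opposite internal forces ±P in the two members. Since α_{magnesium alloy} > α_{concrete}, heating drives the magnesium alloy into compression and the concrete into tension.
Setting the final lengths equal and cancelling L: (α₁ − α₂)ΔT = P/(A₁E₁) + P/(A₂E₂).
|α₁ − α₂|·ΔT = 14.8×10⁻⁶ × 143 = 0.002116.
1/(A₁E₁) + 1/(A₂E₂) = 1/(2325×45×10³) + 1/(1500×28×10³) = 3.337×10⁻⁸ N⁻¹.
So P = 0.002116 / 3.337×10⁻⁸ = 63.43 kN.
σ_{magnesium alloy} = P/A₁ = 63430/2325 = 27.28 MPa, compressive.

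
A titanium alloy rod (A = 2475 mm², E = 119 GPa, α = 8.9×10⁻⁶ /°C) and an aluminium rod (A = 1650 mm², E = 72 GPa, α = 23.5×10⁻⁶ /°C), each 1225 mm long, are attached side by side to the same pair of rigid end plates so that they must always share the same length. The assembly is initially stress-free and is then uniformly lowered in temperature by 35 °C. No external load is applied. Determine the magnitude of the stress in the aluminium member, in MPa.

σ ≈ 26.2 MPa (tensile)

The aluminium has the larger α, so on cooling it would change length more than the titanium alloy if both were free. The rigid plates force a common final length, so the aluminium is put into tension and the titanium alloy into compression, with equal and opposite forces P (no external load).
Compatibility of the two members (thermal + elastic change equal): (α₁ − α₂)ΔT = P·[1/(A₁E₁) + 1/(A₂E₂)].
|α₁ − α₂|·ΔT = 14.6×10⁻⁶ × 35 = 0.000511.
1/(A₁E₁) + 1/(A₂E₂) = 1/(2475×119×10³) + 1/(1650×72×10³) = 1.181×10⁻⁸ N⁻¹.
P = 0.000511 / 1.181×10⁻⁸ = 43260 N = 43.26 kN.
σ_{aluminium} = P/A₂ = 43260/1650 = 26.22 MPa, tensile.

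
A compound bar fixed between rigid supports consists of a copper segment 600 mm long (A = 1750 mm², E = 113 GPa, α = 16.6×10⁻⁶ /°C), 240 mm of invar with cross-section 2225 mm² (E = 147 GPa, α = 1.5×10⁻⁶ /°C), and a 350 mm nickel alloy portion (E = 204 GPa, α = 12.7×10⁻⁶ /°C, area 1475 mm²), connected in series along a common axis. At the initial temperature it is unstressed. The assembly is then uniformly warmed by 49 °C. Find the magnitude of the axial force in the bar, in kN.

If the supports were absent, the total length change would be Σ αᵢΔT Lᵢ = 16.6×10⁻⁶×49×600 + 1.5×10⁻⁶×49×240 + 12.7×10⁻⁶×49×350 = 0.7235 mm.
Since the ends are fixed, an axial force P builds up, equal in every segment, with P · Σ Lᵢ/(AᵢEᵢ) = δ_free.
Σ Lᵢ/(AᵢEᵢ) = 600/(1750×113×10³) + 240/(2225×147×10³) + 350/(1475×204×10³) = 4.931×10⁻⁶ mm/N.
Hence P = δ_free / Σ(L/AE) = 0.7235/4.931×10⁻⁶ = 146.7 kN (compressive).

P ≈ 147 kN (compressive)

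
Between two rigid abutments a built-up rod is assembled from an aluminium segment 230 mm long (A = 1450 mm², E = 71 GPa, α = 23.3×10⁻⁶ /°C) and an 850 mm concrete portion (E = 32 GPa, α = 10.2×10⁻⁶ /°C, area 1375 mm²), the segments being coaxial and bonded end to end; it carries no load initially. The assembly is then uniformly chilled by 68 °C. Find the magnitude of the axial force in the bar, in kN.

With the walls removed the bar would change length by δ_free = Σ αᵢΔT Lᵢ = 23.3×10⁻⁶×68×230 + 10.2×10⁻⁶×68×850 = 0.954 mm.
Since the ends are fixed, an axial force P builds up, equal in every segment, with P · Σ Lᵢ/(AᵢEᵢ) = δ_free.
Σ Lᵢ/(AᵢEᵢ) = 230/(1450×71×10³) + 850/(1375×32×10³) = 2.155×10⁻⁵ mm/N.
So P = 0.954 / 2.155×10⁻⁵ = 44.26 kN, tensile.

P ≈ 44.3 kN (tensile)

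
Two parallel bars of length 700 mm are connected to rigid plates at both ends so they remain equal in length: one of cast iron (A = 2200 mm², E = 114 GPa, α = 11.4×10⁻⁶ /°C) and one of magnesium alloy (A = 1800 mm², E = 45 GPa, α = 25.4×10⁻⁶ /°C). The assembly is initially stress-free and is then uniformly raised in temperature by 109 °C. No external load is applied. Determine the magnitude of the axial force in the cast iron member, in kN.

Equilibrium of a rigid end plate with no external load gives equal and opposite internal forces ±P in the two members. Since α_{magnesium alloy} > α_{cast iron}, heating drives the magnesium alloy into compression and the cast iron into tension.
Compatibility of the two members (thermal + elastic change equal): (α₁ − α₂)ΔT = P·[1/(A₁E₁) + 1/(A₂E₂)].
|α₁ − α₂|·ΔT = 14×10⁻⁶ × 109 = 0.001526.
1/(A₁E₁) + 1/(A₂E₂) = 1/(2200×114×10³) + 1/(1800×45×10³) = 1.633×10⁻⁸ N⁻¹.
So P = 0.001526 / 1.633×10⁻⁸ = 93.43 kN.

P ≈ 93.4 kN (tensile in the cast iron)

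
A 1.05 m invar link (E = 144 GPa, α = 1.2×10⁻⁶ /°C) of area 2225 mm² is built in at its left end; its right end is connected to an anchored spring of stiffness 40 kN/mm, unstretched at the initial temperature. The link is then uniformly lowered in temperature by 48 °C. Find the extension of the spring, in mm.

δ ≈ 0.0535 mm

If the spring were absent the link would shorten by αΔT L = 1.2×10⁻⁶ × 48 × 1050 = 0.06048 mm.
With a force P in the spring, the elastic change of the link is PL/(AE) and that of the spring is P/k; compatibility requires their sum to equal δ_free.
P [ L/(AE) + 1/k ] = δ_free → P [ 1050/(2225×144×10³) + 1/(40×10³) ] = 0.06048.
P = 0.06048 / 2.828×10⁻⁵ = 2139 N.
Spring extension = P/k = 2139/(40×10³) = 0.05347 mm.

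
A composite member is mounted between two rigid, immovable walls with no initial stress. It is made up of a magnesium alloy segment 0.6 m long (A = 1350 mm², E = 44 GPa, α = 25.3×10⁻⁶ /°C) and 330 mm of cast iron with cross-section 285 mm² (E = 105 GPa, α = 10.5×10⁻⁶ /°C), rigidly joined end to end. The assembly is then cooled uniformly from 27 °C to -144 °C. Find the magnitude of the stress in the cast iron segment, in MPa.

σ ≈ 529 MPa (tensile)

Free thermal contraction of the whole bar: Σ αᵢΔT Lᵢ = 25.3×10⁻⁶×171×600 + 10.5×10⁻⁶×171×330 = 3.188 mm.
The walls prevent any net length change, so an axial force P (same in every segment) develops. Compatibility: P · Σ Lᵢ/(AᵢEᵢ) = δ_free.
The series flexibility is Σ Lᵢ/(AᵢEᵢ) = 600/(1350×44×10³) + 330/(285×105×10³) = 2.113×10⁻⁵ mm/N.
P = 3.188 / 2.113×10⁻⁵ = 150900 N = 150.9 kN, tensile.
σ_{cast iron} = P / A = 150900 / 285 = 529.5 MPa.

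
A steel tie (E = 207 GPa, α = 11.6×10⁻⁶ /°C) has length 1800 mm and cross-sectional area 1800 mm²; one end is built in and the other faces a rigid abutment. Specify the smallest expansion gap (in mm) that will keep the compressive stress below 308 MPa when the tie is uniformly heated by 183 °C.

g ≈ 1.14 mm

With no wall the tie would lengthen by αΔT L = 11.6×10⁻⁶ × 183 × 1800 = 3.821 mm.
A stress of 308 MPa corresponds to the wall pushing the tie back by σL/E = 308×1800/(207×10³) = 2.678 mm.
The gap must absorb the remainder: g_min = 3.821 − 2.678 = 1.143 mm.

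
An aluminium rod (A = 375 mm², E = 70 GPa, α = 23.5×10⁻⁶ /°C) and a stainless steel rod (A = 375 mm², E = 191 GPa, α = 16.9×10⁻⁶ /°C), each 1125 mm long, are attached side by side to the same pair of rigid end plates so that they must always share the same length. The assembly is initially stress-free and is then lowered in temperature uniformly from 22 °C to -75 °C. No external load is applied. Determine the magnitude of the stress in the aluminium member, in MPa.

σ ≈ 32.8 MPa (tensile)

Both members must finish at the same length. With the larger α, the aluminium tends to over-contract; the plates restrain it, putting the aluminium in tension and the stainless steel in compression. With no external load the two internal forces are equal and opposite, magnitude P.
Compatibility of the two members (thermal + elastic change equal): (α₁ − α₂)ΔT = P·[1/(A₁E₁) + 1/(A₂E₂)].
|α₁ − α₂|·ΔT = 6.6×10⁻⁶ × 97 = 0.0006402.
1/(A₁E₁) + 1/(A₂E₂) = 1/(375×70×10³) + 1/(375×191×10³) = 5.206×10⁻⁸ N⁻¹.
So P = 0.0006402 / 5.206×10⁻⁸ = 12.3 kN.
σ_{aluminium} = P/A₁ = 12300/375 = 32.79 MPa, tensile.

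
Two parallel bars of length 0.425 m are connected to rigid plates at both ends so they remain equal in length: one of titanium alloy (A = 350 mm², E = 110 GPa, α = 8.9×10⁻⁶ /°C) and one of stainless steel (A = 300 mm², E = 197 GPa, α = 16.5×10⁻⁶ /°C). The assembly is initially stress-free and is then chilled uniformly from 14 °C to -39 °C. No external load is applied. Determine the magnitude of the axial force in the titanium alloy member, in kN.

P ≈ 9.39 kN (compressive in the titanium alloy)

Equilibrium of a rigid end plate with no external load gives equal and opposite internal forces ±P in the two members. Since α_{stainless steel} > α_{titanium alloy}, cooling drives the stainless steel into tension and the titanium alloy into compression.
Setting the final lengths equal and cancelling L: (α₁ − α₂)ΔT = P/(A₁E₁) + P/(A₂E₂).
|α₁ − α₂|·ΔT = 7.6×10⁻⁶ × 53 = 0.0004028.
1/(A₁E₁) + 1/(A₂E₂) = 1/(350×110×10³) + 1/(300×197×10³) = 4.289×10⁻⁸ N⁻¹.
So P = 0.0004028 / 4.289×10⁻⁸ = 9.39 kN.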